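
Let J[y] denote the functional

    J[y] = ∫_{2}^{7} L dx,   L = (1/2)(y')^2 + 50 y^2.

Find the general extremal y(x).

The Lagrangian is L = (1/2)(y')^2 + 50 y^2.
∂L/∂y = 100y.
∂L/∂y' = y'.
The Euler-Lagrange equation d/dx(∂L/∂y') − ∂L/∂y = 0 becomes:
    y'' - 100 y = 0
General solution: y(x) = A e^(10x) + B e^(-10x), where A and B are arbitrary constants fixed by the endpoint conditions.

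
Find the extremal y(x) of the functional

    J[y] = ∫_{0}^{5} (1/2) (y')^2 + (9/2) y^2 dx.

The Lagrangian is L = (1/2) (y')^2 + (9/2) y^2.
Compute ∂L/∂y = 9y, ∂L/∂y' = y'.
The Euler-Lagrange equation d/dx(∂L/∂y') − ∂L/∂y = 0 reduces to
    y'' − 9 y = 0.
Its general solution is
    y(x) = A e^(3x) + B e^(−3x),
with A, B fixed by the endpoint conditions.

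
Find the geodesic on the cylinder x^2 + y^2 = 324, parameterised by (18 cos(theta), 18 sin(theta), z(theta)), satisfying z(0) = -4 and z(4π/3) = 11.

Parameterise the cylinder of radius R = 18 as
    r(θ) = (18 cos θ, 18 sin θ, z(θ)).
The arc-length element is
    ds = sqrt(324 + (dz/dθ)^2) dθ,
so the Lagrangian is L = sqrt(324 + z'^2).
L depends on z' only, not on z or θ, so ∂L/∂z = 0 and
    ∂L/∂z' = z' / sqrt(324 + z'^2).
The Euler-Lagrange equation gives
    d/dθ( z' / sqrt(324 + z'^2) ) = 0,
so z' is constant. Integrating once:
    z(θ) = a θ + b,
a helix on the cylinder (a straight line when the cylinder is unrolled). The constants a, b are determined by the endpoint conditions.
With endpoint conditions z(0) = -4 and z(4π/3) = 11: from z(0) = b we get b = -4, and a·4π/3 + -4 = 11 gives a = 45/(4π), so
    z(θ) = (45/(4π)) θ − 4.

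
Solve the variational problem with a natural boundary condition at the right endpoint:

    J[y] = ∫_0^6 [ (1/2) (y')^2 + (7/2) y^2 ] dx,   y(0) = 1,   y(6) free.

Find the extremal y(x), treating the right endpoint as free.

The Lagrangian L = (1/2) (y')^2 + (7/2) y^2 gives
    ∂L/∂y = 7 y,   ∂L/∂y' = y'.
Euler-Lagrange: y'' − 7 y = 0.
With k = sqrt(7), the general solution is
    y(x) = A cosh(sqrt(7) x) + B sinh(sqrt(7) x).
Fixed left endpoint y(0) = 1 ⇒ A = 1.
The right endpoint x = 6 is free, so the natural (transversality) condition is ∂L/∂y' |_{x=6} = 0, i.e. y'(6) = 0.
Compute y'(x) = A k sinh(k x) + B k cosh(k x), so
    y'(6) = A k sinh(k·6) + B k cosh(k·6) = 0
    ⇒ B = −A tanh(k·6) = − tanh(sqrt(7)·6).
Therefore the extremal is
    y(x) = cosh(sqrt(7) x) − tanh(sqrt(7)·6) sinh(sqrt(7) x).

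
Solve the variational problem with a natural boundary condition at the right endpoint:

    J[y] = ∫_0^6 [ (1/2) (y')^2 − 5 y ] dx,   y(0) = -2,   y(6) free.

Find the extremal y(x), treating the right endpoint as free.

The Lagrangian L = (1/2) (y')^2 − 5 y gives
    ∂L/∂y = −5,   ∂L/∂y' = y'.
Euler-Lagrange: d/dx(y') − (−5) = 0, i.e. y'' + 5 = 0, so
    y(x) = −(5/2) x^2 + C1 x + C2.
Fixed left endpoint y(0) = -2 ⇒ C2 = -2.
The right endpoint x = 6 is free, so the natural (transversality) condition is ∂L/∂y' |_{x=6} = 0, i.e. y'(6) = 0.
Compute y'(x) = −5 x + C1, so y'(6) = −30 + C1 = 0 ⇒ C1 = 30.
Therefore the extremal is
    y(x) = −(5/2) x^2 + 30 x − 2.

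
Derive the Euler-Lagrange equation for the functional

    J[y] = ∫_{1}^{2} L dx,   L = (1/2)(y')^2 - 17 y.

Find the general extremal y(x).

The Lagrangian is L = (1/2)(y')^2 - 17 y.
∂L/∂y = -17.
∂L/∂y' = y'.
The Euler-Lagrange equation d/dx(∂L/∂y') − ∂L/∂y = 0 becomes:
    y'' + 17 = 0
General solution: y(x) = -(17/2) x^2 + A x + B, where A and B are arbitrary constants fixed by the endpoint conditions.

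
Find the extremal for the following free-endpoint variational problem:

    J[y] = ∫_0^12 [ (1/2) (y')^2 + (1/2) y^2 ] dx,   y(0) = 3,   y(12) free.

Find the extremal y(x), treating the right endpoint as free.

The Lagrangian L = (1/2) (y')^2 + (1/2) y^2 gives
    ∂L/∂y = 1 y,   ∂L/∂y' = y'.
Euler-Lagrange: y'' − y = 0.
With k = 1, the general solution is
    y(x) = A cosh(x) + B sinh(x).
Fixed left endpoint y(0) = 3 ⇒ A = 3.
The right endpoint x = 12 is free, so the natural (transversality) condition is ∂L/∂y' |_{x=12} = 0, i.e. y'(12) = 0.
Compute y'(x) = A k sinh(k x) + B k cosh(k x), so
    y'(12) = A k sinh(k·12) + B k cosh(k·12) = 0
    ⇒ B = −A tanh(k·12) = − 3 tanh(1·12).
Therefore the extremal is
    y(x) = 3 cosh(1 x) − 3 tanh(1·12) sinh(1 x).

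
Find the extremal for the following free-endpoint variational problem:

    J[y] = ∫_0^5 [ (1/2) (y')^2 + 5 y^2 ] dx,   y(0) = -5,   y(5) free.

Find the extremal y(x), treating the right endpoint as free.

The Lagrangian L = (1/2) (y')^2 + 5 y^2 gives
    ∂L/∂y = 10 y,   ∂L/∂y' = y'.
Euler-Lagrange: y'' − 10 y = 0.
With k = sqrt(10), the general solution is
    y(x) = A cosh(sqrt(10) x) + B sinh(sqrt(10) x).
Fixed left endpoint y(0) = -5 ⇒ A = -5.
The right endpoint x = 5 is free, so the natural (transversality) condition is ∂L/∂y' |_{x=5} = 0, i.e. y'(5) = 0.
Compute y'(x) = A k sinh(k x) + B k cosh(k x), so
    y'(5) = A k sinh(k·5) + B k cosh(k·5) = 0
    ⇒ B = −A tanh(k·5) = 5 tanh(sqrt(10)·5).
Therefore the extremal is
    y(x) = −5 cosh(sqrt(10) x) + 5 tanh(sqrt(10)·5) sinh(sqrt(10) x).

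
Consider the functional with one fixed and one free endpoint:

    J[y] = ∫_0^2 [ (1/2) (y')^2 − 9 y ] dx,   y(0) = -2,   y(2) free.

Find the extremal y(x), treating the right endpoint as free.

The Lagrangian L = (1/2) (y')^2 − 9 y gives
    ∂L/∂y = −9,   ∂L/∂y' = y'.
Euler-Lagrange: d/dx(y') − (−9) = 0, i.e. y'' + 9 = 0, so
    y(x) = −(9/2) x^2 + C1 x + C2.
Fixed left endpoint y(0) = -2 ⇒ C2 = -2.
The right endpoint x = 2 is free, so the natural (transversality) condition is ∂L/∂y' |_{x=2} = 0, i.e. y'(2) = 0.
Compute y'(x) = −9 x + C1, so y'(2) = −18 + C1 = 0 ⇒ C1 = 18.
Therefore the extremal is
    y(x) = −(9/2) x^2 + 18 x − 2.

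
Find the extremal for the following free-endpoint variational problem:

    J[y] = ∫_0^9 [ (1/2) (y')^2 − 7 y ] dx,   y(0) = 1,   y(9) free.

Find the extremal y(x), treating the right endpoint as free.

The Lagrangian L = (1/2) (y')^2 − 7 y gives
    ∂L/∂y = −7,   ∂L/∂y' = y'.
Euler-Lagrange: d/dx(y') − (−7) = 0, i.e. y'' + 7 = 0, so
    y(x) = −(7/2) x^2 + C1 x + C2.
Fixed left endpoint y(0) = 1 ⇒ C2 = 1.
The right endpoint x = 9 is free, so the natural (transversality) condition is ∂L/∂y' |_{x=9} = 0, i.e. y'(9) = 0.
Compute y'(x) = −7 x + C1, so y'(9) = −63 + C1 = 0 ⇒ C1 = 63.
Therefore the extremal is
    y(x) = −(7/2) x^2 + 63 x + 1.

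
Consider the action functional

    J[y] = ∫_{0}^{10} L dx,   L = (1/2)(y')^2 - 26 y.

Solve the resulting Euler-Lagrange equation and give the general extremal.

The Lagrangian is L = (1/2)(y')^2 - 26 y.
∂L/∂y = -26.
∂L/∂y' = y'.
The Euler-Lagrange equation d/dx(∂L/∂y') − ∂L/∂y = 0 becomes:
    y'' + 26 = 0
General solution: y(x) = -13 x^2 + A x + B, where A and B are arbitrary constants fixed by the endpoint conditions.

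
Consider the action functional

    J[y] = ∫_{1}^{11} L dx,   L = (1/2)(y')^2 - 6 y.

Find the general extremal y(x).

The Lagrangian is L = (1/2)(y')^2 - 6 y.
∂L/∂y = -6.
∂L/∂y' = y'.
The Euler-Lagrange equation d/dx(∂L/∂y') − ∂L/∂y = 0 becomes:
    y'' + 6 = 0
General solution: y(x) = -3 x^2 + A x + B, where A and B are arbitrary constants fixed by the endpoint conditions.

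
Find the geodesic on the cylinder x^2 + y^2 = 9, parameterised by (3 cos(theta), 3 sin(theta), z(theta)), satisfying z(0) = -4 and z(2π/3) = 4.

Parameterise the cylinder of radius R = 3 as
    r(θ) = (3 cos θ, 3 sin θ, z(θ)).
The arc-length element is
    ds = sqrt(9 + (dz/dθ)^2) dθ,
so the Lagrangian is L = sqrt(9 + z'^2).
L depends on z' only, not on z or θ, so ∂L/∂z = 0 and
    ∂L/∂z' = z' / sqrt(9 + z'^2).
The Euler-Lagrange equation gives
    d/dθ( z' / sqrt(9 + z'^2) ) = 0,
so z' is constant. Integrating once:
    z(θ) = a θ + b,
a helix on the cylinder (a straight line when the cylinder is unrolled). The constants a, b are determined by the endpoint conditions.
With endpoint conditions z(0) = -4 and z(2π/3) = 4: from z(0) = b we get b = -4, and a·2π/3 + -4 = 4 gives a = 12/π, so
    z(θ) = (12/π) θ − 4.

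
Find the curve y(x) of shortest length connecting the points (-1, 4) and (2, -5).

Arc-length functional: J[y] = ∫ sqrt(1 + (y')^2) dx.
Lagrangian L = sqrt(1 + (y')^2) has no explicit y dependence, so ∂L/∂y = 0 and the Euler-Lagrange equation gives
    d/dx( y' / sqrt(1 + (y')^2) ) = 0  ⇒  y' / sqrt(1 + (y')^2) = const.
Hence y' is constant, so y(x) is affine.
Fitting the endpoints (-1, 4) and (2, -5):
    slope m = ((-5) − 4) / (2 − (-1)) = -3,
    intercept c = 4 − m·(-1) = 1.
Extremal: y(x) = -3 x + 1.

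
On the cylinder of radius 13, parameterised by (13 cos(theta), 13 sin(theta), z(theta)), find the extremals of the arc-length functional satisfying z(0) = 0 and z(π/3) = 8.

Parameterise the cylinder of radius R = 13 as
    r(θ) = (13 cos θ, 13 sin θ, z(θ)).
The arc-length element is
    ds = sqrt(169 + (dz/dθ)^2) dθ,
so the Lagrangian is L = sqrt(169 + z'^2).
L depends on z' only, not on z or θ, so ∂L/∂z = 0 and
    ∂L/∂z' = z' / sqrt(169 + z'^2).
The Euler-Lagrange equation gives
    d/dθ( z' / sqrt(169 + z'^2) ) = 0,
so z' is constant. Integrating once:
    z(θ) = a θ + b,
a helix on the cylinder (a straight line when the cylinder is unrolled). The constants a, b are determined by the endpoint conditions.
With endpoint conditions z(0) = 0 and z(π/3) = 8: from z(0) = b we get b = 0, and a·π/3 + 0 = 8 gives a = 24/π, so
    z(θ) = (24/π) θ.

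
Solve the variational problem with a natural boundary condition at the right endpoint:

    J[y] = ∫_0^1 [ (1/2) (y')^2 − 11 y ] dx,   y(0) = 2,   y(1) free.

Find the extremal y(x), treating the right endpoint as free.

The Lagrangian L = (1/2) (y')^2 − 11 y gives
    ∂L/∂y = −11,   ∂L/∂y' = y'.
Euler-Lagrange: d/dx(y') − (−11) = 0, i.e. y'' + 11 = 0, so
    y(x) = −(11/2) x^2 + C1 x + C2.
Fixed left endpoint y(0) = 2 ⇒ C2 = 2.
The right endpoint x = 1 is free, so the natural (transversality) condition is ∂L/∂y' |_{x=1} = 0, i.e. y'(1) = 0.
Compute y'(x) = −11 x + C1, so y'(1) = −11 + C1 = 0 ⇒ C1 = 11.
Therefore the extremal is
    y(x) = −(11/2) x^2 + 11 x + 2.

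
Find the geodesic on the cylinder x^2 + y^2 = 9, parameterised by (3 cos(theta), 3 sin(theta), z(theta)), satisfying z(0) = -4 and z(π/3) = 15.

Parameterise the cylinder of radius R = 3 as
    r(θ) = (3 cos θ, 3 sin θ, z(θ)).
The arc-length element is
    ds = sqrt(9 + (dz/dθ)^2) dθ,
so the Lagrangian is L = sqrt(9 + z'^2).
L depends on z' only, not on z or θ, so ∂L/∂z = 0 and
    ∂L/∂z' = z' / sqrt(9 + z'^2).
The Euler-Lagrange equation gives
    d/dθ( z' / sqrt(9 + z'^2) ) = 0,
so z' is constant. Integrating once:
    z(θ) = a θ + b,
a helix on the cylinder (a straight line when the cylinder is unrolled). The constants a, b are determined by the endpoint conditions.
With endpoint conditions z(0) = -4 and z(π/3) = 15: from z(0) = b we get b = -4, and a·π/3 + -4 = 15 gives a = 57/π, so
    z(θ) = (57/π) θ − 4.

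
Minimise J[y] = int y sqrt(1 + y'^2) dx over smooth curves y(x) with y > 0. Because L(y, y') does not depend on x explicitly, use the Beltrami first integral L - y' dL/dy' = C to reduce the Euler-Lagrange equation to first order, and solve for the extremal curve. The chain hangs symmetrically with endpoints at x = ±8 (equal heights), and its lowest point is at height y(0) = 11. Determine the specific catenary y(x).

The Lagrangian L(y, y') = y sqrt(1 + y'^2) has no explicit x dependence, so the Beltrami identity applies:
    L − y' ∂L/∂y' = C.
Compute ∂L/∂y' = y · y' / sqrt(1 + y'^2). Then
    L − y' ∂L/∂y'
    = y sqrt(1 + y'^2) − y · y'^2 / sqrt(1 + y'^2)
    = y (1 + y'^2 − y'^2) / sqrt(1 + y'^2)
    = y / sqrt(1 + y'^2) = C.
Squaring gives y^2 = C^2 (1 + y'^2), i.e.
    y'^2 = y^2 / C^2 − 1.
Separating variables,
    dy / sqrt(y^2 − C^2) = dx / C,
and integrating gives arccosh(y / C) = (x − a)/C, so
    y(x) = C cosh((x − a)/C),
the catenary. The constants C and a are fixed by the two endpoint conditions (and, for the hanging-chain problem, the length constraint selects C).
Now fit the given data. The endpoints x = ±8 are symmetric at equal height, so the catenary is even about its minimum: a = 0 and y(x) = C cosh(x/C). The lowest point is y(0) = C cosh(0) = C, and we are told y(0) = 11, so C = 11. Therefore
    y(x) = 11 cosh(x/11),
and at the endpoints
    y(±8) = 11 cosh(8/11).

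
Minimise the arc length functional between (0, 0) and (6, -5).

Arc-length functional: J[y] = ∫ sqrt(1 + (y')^2) dx.
Lagrangian L = sqrt(1 + (y')^2) has no explicit y dependence, so ∂L/∂y = 0 and the Euler-Lagrange equation gives
    d/dx( y' / sqrt(1 + (y')^2) ) = 0  ⇒  y' / sqrt(1 + (y')^2) = const.
Hence y' is constant, so y(x) is affine.
Fitting the endpoints (0, 0) and (6, -5):
    slope m = ((-5) − 0) / (6 − 0) = -5/6,
    intercept c = 0 − m·0 = 0.
Extremal: y(x) = (-5/6) x.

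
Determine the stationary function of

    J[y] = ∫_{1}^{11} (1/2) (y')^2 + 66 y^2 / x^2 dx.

The Lagrangian is L = (1/2) (y')^2 + 66 y^2 / x^2.
Compute ∂L/∂y = 132y/x^2, ∂L/∂y' = y'.
The Euler-Lagrange equation d/dx(∂L/∂y') − ∂L/∂y = 0 reduces to
    y'' − 132/x^2 · y = 0  (x > 0).
Its general solution is
    y(x) = A x^12 + B x^(-11),
with A, B fixed by the endpoint conditions.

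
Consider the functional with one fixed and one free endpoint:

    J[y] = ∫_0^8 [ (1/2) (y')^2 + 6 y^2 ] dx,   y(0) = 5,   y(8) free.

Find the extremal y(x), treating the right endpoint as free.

The Lagrangian L = (1/2) (y')^2 + 6 y^2 gives
    ∂L/∂y = 12 y,   ∂L/∂y' = y'.
Euler-Lagrange: y'' − 12 y = 0.
With k = sqrt(12), the general solution is
    y(x) = A cosh(sqrt(12) x) + B sinh(sqrt(12) x).
Fixed left endpoint y(0) = 5 ⇒ A = 5.
The right endpoint x = 8 is free, so the natural (transversality) condition is ∂L/∂y' |_{x=8} = 0, i.e. y'(8) = 0.
Compute y'(x) = A k sinh(k x) + B k cosh(k x), so
    y'(8) = A k sinh(k·8) + B k cosh(k·8) = 0
    ⇒ B = −A tanh(k·8) = − 5 tanh(sqrt(12)·8).
Therefore the extremal is
    y(x) = 5 cosh(sqrt(12) x) − 5 tanh(sqrt(12)·8) sinh(sqrt(12) x).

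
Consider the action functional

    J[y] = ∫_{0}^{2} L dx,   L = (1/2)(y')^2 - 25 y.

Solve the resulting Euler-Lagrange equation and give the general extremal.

The Lagrangian is L = (1/2)(y')^2 - 25 y.
∂L/∂y = -25.
∂L/∂y' = y'.
The Euler-Lagrange equation d/dx(∂L/∂y') − ∂L/∂y = 0 becomes:
    y'' + 25 = 0
General solution: y(x) = -(25/2) x^2 + A x + B, where A and B are arbitrary constants fixed by the endpoint conditions.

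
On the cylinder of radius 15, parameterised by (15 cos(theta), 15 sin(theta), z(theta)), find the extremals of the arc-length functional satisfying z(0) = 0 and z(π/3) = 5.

Parameterise the cylinder of radius R = 15 as
    r(θ) = (15 cos θ, 15 sin θ, z(θ)).
The arc-length element is
    ds = sqrt(225 + (dz/dθ)^2) dθ,
so the Lagrangian is L = sqrt(225 + z'^2).
L depends on z' only, not on z or θ, so ∂L/∂z = 0 and
    ∂L/∂z' = z' / sqrt(225 + z'^2).
The Euler-Lagrange equation gives
    d/dθ( z' / sqrt(225 + z'^2) ) = 0,
so z' is constant. Integrating once:
    z(θ) = a θ + b,
a helix on the cylinder (a straight line when the cylinder is unrolled). The constants a, b are determined by the endpoint conditions.
With endpoint conditions z(0) = 0 and z(π/3) = 5: from z(0) = b we get b = 0, and a·π/3 + 0 = 5 gives a = 15/π, so
    z(θ) = (15/π) θ.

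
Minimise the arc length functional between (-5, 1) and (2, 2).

Arc-length functional: J[y] = ∫ sqrt(1 + (y')^2) dx.
Lagrangian L = sqrt(1 + (y')^2) has no explicit y dependence, so ∂L/∂y = 0 and the Euler-Lagrange equation gives
    d/dx( y' / sqrt(1 + (y')^2) ) = 0  ⇒  y' / sqrt(1 + (y')^2) = const.
Hence y' is constant, so y(x) is affine.
Fitting the endpoints (-5, 1) and (2, 2):
    slope m = (2 − 1) / (2 − (-5)) = 1/7,
    intercept c = 1 − m·(-5) = 12/7.
Extremal: y(x) = (1/7) x + 12/7.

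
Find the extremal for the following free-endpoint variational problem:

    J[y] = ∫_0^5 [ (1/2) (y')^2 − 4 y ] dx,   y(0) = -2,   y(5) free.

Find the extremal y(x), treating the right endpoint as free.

The Lagrangian L = (1/2) (y')^2 − 4 y gives
    ∂L/∂y = −4,   ∂L/∂y' = y'.
Euler-Lagrange: d/dx(y') − (−4) = 0, i.e. y'' + 4 = 0, so
    y(x) = −(4/2) x^2 + C1 x + C2.
Fixed left endpoint y(0) = -2 ⇒ C2 = -2.
The right endpoint x = 5 is free, so the natural (transversality) condition is ∂L/∂y' |_{x=5} = 0, i.e. y'(5) = 0.
Compute y'(x) = −4 x + C1, so y'(5) = −20 + C1 = 0 ⇒ C1 = 20.
Therefore the extremal is
    y(x) = −2 x^2 + 20 x − 2.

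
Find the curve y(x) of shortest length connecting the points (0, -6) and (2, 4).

Arc-length functional: J[y] = ∫ sqrt(1 + (y')^2) dx.
Lagrangian L = sqrt(1 + (y')^2) has no explicit y dependence, so ∂L/∂y = 0 and the Euler-Lagrange equation gives
    d/dx( y' / sqrt(1 + (y')^2) ) = 0  ⇒  y' / sqrt(1 + (y')^2) = const.
Hence y' is constant, so y(x) is affine.
Fitting the endpoints (0, -6) and (2, 4):
    slope m = (4 − (-6)) / (2 − 0) = 5,
    intercept c = (-6) − m·0 = -6.
Extremal: y(x) = 5 x - 6.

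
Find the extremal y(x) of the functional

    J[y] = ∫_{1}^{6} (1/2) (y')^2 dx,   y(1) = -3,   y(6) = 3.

The Lagrangian is L = (1/2) (y')^2.
Compute ∂L/∂y = 0, ∂L/∂y' = y'.
The Euler-Lagrange equation d/dx(∂L/∂y') − ∂L/∂y = 0 reduces to
    y'' = 0.
Its general solution is
    y(x) = A x + B,
with A, B fixed by the endpoint conditions.
Applying the endpoint conditions y(1) = -3 and y(6) = 3: solve A·1 + B = -3 and A·6 + B = 3. Subtracting gives A(6 − 1) = 3 − -3, so A = 6/5, and B = -3 − A·1 = -21/5. Therefore
    y(x) = (6/5) x - 21/5.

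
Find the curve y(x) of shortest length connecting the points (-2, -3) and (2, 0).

Arc-length functional: J[y] = ∫ sqrt(1 + (y')^2) dx.
Lagrangian L = sqrt(1 + (y')^2) has no explicit y dependence, so ∂L/∂y = 0 and the Euler-Lagrange equation gives
    d/dx( y' / sqrt(1 + (y')^2) ) = 0  ⇒  y' / sqrt(1 + (y')^2) = const.
Hence y' is constant, so y(x) is affine.
Fitting the endpoints (-2, -3) and (2, 0):
    slope m = (0 − (-3)) / (2 − (-2)) = 3/4,
    intercept c = (-3) − m·(-2) = -3/2.
Extremal: y(x) = (3/4) x - 3/2.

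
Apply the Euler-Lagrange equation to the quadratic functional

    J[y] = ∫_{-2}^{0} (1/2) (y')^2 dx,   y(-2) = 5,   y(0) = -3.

The Lagrangian is L = (1/2) (y')^2.
Compute ∂L/∂y = 0, ∂L/∂y' = y'.
The Euler-Lagrange equation d/dx(∂L/∂y') − ∂L/∂y = 0 reduces to
    y'' = 0.
Its general solution is
    y(x) = A x + B,
with A, B fixed by the endpoint conditions.
Applying the endpoint conditions y(-2) = 5 and y(0) = -3: solve A·-2 + B = 5 and A·0 + B = -3. Subtracting gives A(0 − -2) = -3 − 5, so A = -4, and B = 5 − A·-2 = -3. Therefore
    y(x) = -4 x - 3.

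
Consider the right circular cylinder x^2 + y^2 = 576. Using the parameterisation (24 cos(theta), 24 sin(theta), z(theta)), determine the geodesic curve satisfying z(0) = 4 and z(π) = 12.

Parameterise the cylinder of radius R = 24 as
    r(θ) = (24 cos θ, 24 sin θ, z(θ)).
The arc-length element is
    ds = sqrt(576 + (dz/dθ)^2) dθ,
so the Lagrangian is L = sqrt(576 + z'^2).
L depends on z' only, not on z or θ, so ∂L/∂z = 0 and
    ∂L/∂z' = z' / sqrt(576 + z'^2).
The Euler-Lagrange equation gives
    d/dθ( z' / sqrt(576 + z'^2) ) = 0,
so z' is constant. Integrating once:
    z(θ) = a θ + b,
a helix on the cylinder (a straight line when the cylinder is unrolled). The constants a, b are determined by the endpoint conditions.
With endpoint conditions z(0) = 4 and z(π) = 12: from z(0) = b we get b = 4, and a·π + 4 = 12 gives a = 8/π, so
    z(θ) = (8/π) θ + 4.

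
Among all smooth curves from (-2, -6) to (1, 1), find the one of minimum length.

Arc-length functional: J[y] = ∫ sqrt(1 + (y')^2) dx.
Lagrangian L = sqrt(1 + (y')^2) has no explicit y dependence, so ∂L/∂y = 0 and the Euler-Lagrange equation gives
    d/dx( y' / sqrt(1 + (y')^2) ) = 0  ⇒  y' / sqrt(1 + (y')^2) = const.
Hence y' is constant, so y(x) is affine.
Fitting the endpoints (-2, -6) and (1, 1):
    slope m = (1 − (-6)) / (1 − (-2)) = 7/3,
    intercept c = (-6) − m·(-2) = -4/3.
Extremal: y(x) = (7/3) x - 4/3.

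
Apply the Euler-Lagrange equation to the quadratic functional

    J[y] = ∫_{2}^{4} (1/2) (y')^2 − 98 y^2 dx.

The Lagrangian is L = (1/2) (y')^2 − 98 y^2.
Compute ∂L/∂y = -196y, ∂L/∂y' = y'.
The Euler-Lagrange equation d/dx(∂L/∂y') − ∂L/∂y = 0 reduces to
    y'' + 196 y = 0.
Its general solution is
    y(x) = A sin(14x) + B cos(14x),
with A, B fixed by the endpoint conditions.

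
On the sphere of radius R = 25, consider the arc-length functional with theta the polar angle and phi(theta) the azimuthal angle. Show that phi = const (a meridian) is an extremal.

On the sphere of radius R = 25 with spherical coordinates (θ, φ), the induced metric is
    ds^2 = 625(dθ^2 + sin^2(θ) dφ^2).
Using θ as the parameter, the arc-length functional becomes
    J[φ] = ∫ 25 sqrt(1 + sin^2(θ) (dφ/dθ)^2) dθ.
So L = 25 sqrt(1 + sin^2(θ) φ'^2). Compute
    ∂L/∂φ = 0  (L has no explicit φ dependence),
    ∂L/∂φ' = 25 sin^2(θ) φ' / sqrt(1 + sin^2(θ) φ'^2).
For the candidate φ(θ) = c (constant), φ' = 0, so ∂L/∂φ' evaluated along the candidate vanishes, and ∂L/∂φ is identically zero. Hence
    d/dθ(∂L/∂φ') − ∂L/∂φ = 0
is satisfied. Therefore meridians φ = const are extremals of arc length — they are geodesics on the sphere.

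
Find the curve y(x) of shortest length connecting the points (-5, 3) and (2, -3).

Arc-length functional: J[y] = ∫ sqrt(1 + (y')^2) dx.
Lagrangian L = sqrt(1 + (y')^2) has no explicit y dependence, so ∂L/∂y = 0 and the Euler-Lagrange equation gives
    d/dx( y' / sqrt(1 + (y')^2) ) = 0  ⇒  y' / sqrt(1 + (y')^2) = const.
Hence y' is constant, so y(x) is affine.
Fitting the endpoints (-5, 3) and (2, -3):
    slope m = ((-3) − 3) / (2 − (-5)) = -6/7,
    intercept c = 3 − m·(-5) = -9/7.
Extremal: y(x) = (-6/7) x - 9/7.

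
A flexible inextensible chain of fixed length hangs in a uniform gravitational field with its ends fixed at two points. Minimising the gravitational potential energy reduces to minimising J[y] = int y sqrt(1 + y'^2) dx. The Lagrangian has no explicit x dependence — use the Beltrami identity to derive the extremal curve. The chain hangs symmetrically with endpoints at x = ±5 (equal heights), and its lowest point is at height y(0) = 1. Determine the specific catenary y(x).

The Lagrangian L(y, y') = y sqrt(1 + y'^2) has no explicit x dependence, so the Beltrami identity applies:
    L − y' ∂L/∂y' = C.
Compute ∂L/∂y' = y · y' / sqrt(1 + y'^2). Then
    L − y' ∂L/∂y'
    = y sqrt(1 + y'^2) − y · y'^2 / sqrt(1 + y'^2)
    = y (1 + y'^2 − y'^2) / sqrt(1 + y'^2)
    = y / sqrt(1 + y'^2) = C.
Squaring gives y^2 = C^2 (1 + y'^2), i.e.
    y'^2 = y^2 / C^2 − 1.
Separating variables,
    dy / sqrt(y^2 − C^2) = dx / C,
and integrating gives arccosh(y / C) = (x − a)/C, so
    y(x) = C cosh((x − a)/C),
the catenary. The constants C and a are fixed by the two endpoint conditions (and, for the hanging-chain problem, the length constraint selects C).
Now fit the given data. The endpoints x = ±5 are symmetric at equal height, so the catenary is even about its minimum: a = 0 and y(x) = C cosh(x/C). The lowest point is y(0) = C cosh(0) = C, and we are told y(0) = 1, so C = 1. Therefore
    y(x) = cosh(x),
and at the endpoints
    y(±5) = cosh(5).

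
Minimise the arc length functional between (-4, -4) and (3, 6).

Arc-length functional: J[y] = ∫ sqrt(1 + (y')^2) dx.
Lagrangian L = sqrt(1 + (y')^2) has no explicit y dependence, so ∂L/∂y = 0 and the Euler-Lagrange equation gives
    d/dx( y' / sqrt(1 + (y')^2) ) = 0  ⇒  y' / sqrt(1 + (y')^2) = const.
Hence y' is constant, so y(x) is affine.
Fitting the endpoints (-4, -4) and (3, 6):
    slope m = (6 − (-4)) / (3 − (-4)) = 10/7,
    intercept c = (-4) − m·(-4) = 12/7.
Extremal: y(x) = (10/7) x + 12/7.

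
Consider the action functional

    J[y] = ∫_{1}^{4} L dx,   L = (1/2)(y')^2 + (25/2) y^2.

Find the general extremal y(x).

The Lagrangian is L = (1/2)(y')^2 + (25/2) y^2.
∂L/∂y = 25y.
∂L/∂y' = y'.
The Euler-Lagrange equation d/dx(∂L/∂y') − ∂L/∂y = 0 becomes:
    y'' - 25 y = 0
General solution: y(x) = A e^(5x) + B e^(-5x), where A and B are arbitrary constants fixed by the endpoint conditions.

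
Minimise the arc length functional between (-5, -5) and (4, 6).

Arc-length functional: J[y] = ∫ sqrt(1 + (y')^2) dx.
Lagrangian L = sqrt(1 + (y')^2) has no explicit y dependence, so ∂L/∂y = 0 and the Euler-Lagrange equation gives
    d/dx( y' / sqrt(1 + (y')^2) ) = 0  ⇒  y' / sqrt(1 + (y')^2) = const.
Hence y' is constant, so y(x) is affine.
Fitting the endpoints (-5, -5) and (4, 6):
    slope m = (6 − (-5)) / (4 − (-5)) = 11/9,
    intercept c = (-5) − m·(-5) = 10/9.
Extremal: y(x) = (11/9) x + 10/9.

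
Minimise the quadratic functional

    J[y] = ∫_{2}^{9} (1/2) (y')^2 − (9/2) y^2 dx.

The Lagrangian is L = (1/2) (y')^2 − (9/2) y^2.
Compute ∂L/∂y = -9y, ∂L/∂y' = y'.
The Euler-Lagrange equation d/dx(∂L/∂y') − ∂L/∂y = 0 reduces to
    y'' + 9 y = 0.
Its general solution is
    y(x) = A sin(3x) + B cos(3x),
with A, B fixed by the endpoint conditions.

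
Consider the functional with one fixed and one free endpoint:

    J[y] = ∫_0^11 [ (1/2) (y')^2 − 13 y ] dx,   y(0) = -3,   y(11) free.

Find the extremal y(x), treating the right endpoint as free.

The Lagrangian L = (1/2) (y')^2 − 13 y gives
    ∂L/∂y = −13,   ∂L/∂y' = y'.
Euler-Lagrange: d/dx(y') − (−13) = 0, i.e. y'' + 13 = 0, so
    y(x) = −(13/2) x^2 + C1 x + C2.
Fixed left endpoint y(0) = -3 ⇒ C2 = -3.
The right endpoint x = 11 is free, so the natural (transversality) condition is ∂L/∂y' |_{x=11} = 0, i.e. y'(11) = 0.
Compute y'(x) = −13 x + C1, so y'(11) = −143 + C1 = 0 ⇒ C1 = 143.
Therefore the extremal is
    y(x) = −(13/2) x^2 + 143 x − 3.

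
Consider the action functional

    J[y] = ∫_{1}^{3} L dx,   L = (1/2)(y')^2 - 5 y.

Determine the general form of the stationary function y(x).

The Lagrangian is L = (1/2)(y')^2 - 5 y.
∂L/∂y = -5.
∂L/∂y' = y'.
The Euler-Lagrange equation d/dx(∂L/∂y') − ∂L/∂y = 0 becomes:
    y'' + 5 = 0
General solution: y(x) = -(5/2) x^2 + A x + B, where A and B are arbitrary constants fixed by the endpoint conditions.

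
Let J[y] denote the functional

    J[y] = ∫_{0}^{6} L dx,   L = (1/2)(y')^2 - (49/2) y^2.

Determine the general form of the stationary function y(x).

The Lagrangian is L = (1/2)(y')^2 - (49/2) y^2.
∂L/∂y = -49y.
∂L/∂y' = y'.
The Euler-Lagrange equation d/dx(∂L/∂y') − ∂L/∂y = 0 becomes:
    y'' + 49 y = 0
General solution: y(x) = A sin(7x) + B cos(7x), where A and B are arbitrary constants fixed by the endpoint conditions.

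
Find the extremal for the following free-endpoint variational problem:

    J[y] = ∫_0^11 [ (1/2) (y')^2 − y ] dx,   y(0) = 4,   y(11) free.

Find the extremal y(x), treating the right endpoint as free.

The Lagrangian L = (1/2) (y')^2 − y gives
    ∂L/∂y = −1,   ∂L/∂y' = y'.
Euler-Lagrange: d/dx(y') − (−1) = 0, i.e. y'' + 1 = 0, so
    y(x) = −(1/2) x^2 + C1 x + C2.
Fixed left endpoint y(0) = 4 ⇒ C2 = 4.
The right endpoint x = 11 is free, so the natural (transversality) condition is ∂L/∂y' |_{x=11} = 0, i.e. y'(11) = 0.
Compute y'(x) = −1 x + C1, so y'(11) = −11 + C1 = 0 ⇒ C1 = 11.
Therefore the extremal is
    y(x) = −x^2/2 + 11 x + 4.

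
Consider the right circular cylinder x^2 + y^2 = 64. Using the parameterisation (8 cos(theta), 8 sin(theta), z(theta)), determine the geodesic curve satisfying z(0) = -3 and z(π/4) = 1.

Parameterise the cylinder of radius R = 8 as
    r(θ) = (8 cos θ, 8 sin θ, z(θ)).
The arc-length element is
    ds = sqrt(64 + (dz/dθ)^2) dθ,
so the Lagrangian is L = sqrt(64 + z'^2).
L depends on z' only, not on z or θ, so ∂L/∂z = 0 and
    ∂L/∂z' = z' / sqrt(64 + z'^2).
The Euler-Lagrange equation gives
    d/dθ( z' / sqrt(64 + z'^2) ) = 0,
so z' is constant. Integrating once:
    z(θ) = a θ + b,
a helix on the cylinder (a straight line when the cylinder is unrolled). The constants a, b are determined by the endpoint conditions.
With endpoint conditions z(0) = -3 and z(π/4) = 1: from z(0) = b we get b = -3, and a·π/4 + -3 = 1 gives a = 16/π, so
    z(θ) = (16/π) θ − 3.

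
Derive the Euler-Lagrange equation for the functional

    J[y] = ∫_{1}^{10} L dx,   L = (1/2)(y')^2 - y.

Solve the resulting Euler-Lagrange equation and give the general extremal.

The Lagrangian is L = (1/2)(y')^2 - y.
∂L/∂y = -1.
∂L/∂y' = y'.
The Euler-Lagrange equation d/dx(∂L/∂y') − ∂L/∂y = 0 becomes:
    y'' + 1 = 0
General solution: y(x) = -x^2/2 + A x + B, where A and B are arbitrary constants fixed by the endpoint conditions.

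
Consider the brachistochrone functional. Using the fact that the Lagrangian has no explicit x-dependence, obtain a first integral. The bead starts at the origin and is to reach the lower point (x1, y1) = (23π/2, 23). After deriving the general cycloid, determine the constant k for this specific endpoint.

The Lagrangian L = sqrt((1 + y'^2) / y) has no explicit x dependence, so the Beltrami identity applies:
    L − y' ∂L/∂y' = C.
Compute ∂L/∂y' = y' / sqrt(y (1 + y'^2)).
Substitute:
    sqrt((1 + y'^2)/y) − y'·y' / sqrt(y (1 + y'^2))
    = (1 + y'^2) / sqrt(y (1 + y'^2)) − y'^2 / sqrt(y (1 + y'^2))
    = 1 / sqrt(y (1 + y'^2)) = C.
Squaring and rearranging gives the first integral
    y (1 + y'^2) = 1/C^2 =: k   (constant).
Solving this first-order ODE by the substitution
    y = (k/2)(1 − cos θ)
yields the cycloid parameterisation
    x(θ) = (k/2)(θ − sin θ),   y(θ) = (k/2)(1 − cos θ).
The constant k is fixed by the endpoint condition.
Now fit the given lower endpoint (x1, y1) = (23π/2, 23). At the bottom of the first arch (θ = π), the parametric equations give
    y(π) = (k/2)(1 − cos π) = k,
    x(π) = (k/2)(π − sin π) = kπ/2.
Matching y(π) = 23 gives k = 23, consistent with x(π) = 23π/2. Therefore the specific cycloid is
    x(θ) = (23/2)(θ − sin θ),   y(θ) = (23/2)(1 − cos θ).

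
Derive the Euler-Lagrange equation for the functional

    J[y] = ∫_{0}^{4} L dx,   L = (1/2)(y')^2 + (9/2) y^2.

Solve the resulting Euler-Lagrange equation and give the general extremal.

The Lagrangian is L = (1/2)(y')^2 + (9/2) y^2.
∂L/∂y = 9y.
∂L/∂y' = y'.
The Euler-Lagrange equation d/dx(∂L/∂y') − ∂L/∂y = 0 becomes:
    y'' - 9 y = 0
General solution: y(x) = A e^(3x) + B e^(-3x), where A and B are arbitrary constants fixed by the endpoint conditions.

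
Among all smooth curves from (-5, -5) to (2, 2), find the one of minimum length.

Arc-length functional: J[y] = ∫ sqrt(1 + (y')^2) dx.
Lagrangian L = sqrt(1 + (y')^2) has no explicit y dependence, so ∂L/∂y = 0 and the Euler-Lagrange equation gives
    d/dx( y' / sqrt(1 + (y')^2) ) = 0  ⇒  y' / sqrt(1 + (y')^2) = const.
Hence y' is constant, so y(x) is affine.
Fitting the endpoints (-5, -5) and (2, 2):
    slope m = (2 − (-5)) / (2 − (-5)) = 1,
    intercept c = (-5) − m·(-5) = 0.
Extremal: y(x) = x.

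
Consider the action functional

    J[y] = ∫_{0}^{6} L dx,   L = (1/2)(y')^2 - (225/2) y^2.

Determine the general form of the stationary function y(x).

The Lagrangian is L = (1/2)(y')^2 - (225/2) y^2.
∂L/∂y = -225y.
∂L/∂y' = y'.
The Euler-Lagrange equation d/dx(∂L/∂y') − ∂L/∂y = 0 becomes:
    y'' + 225 y = 0
General solution: y(x) = A sin(15x) + B cos(15x), where A and B are arbitrary constants fixed by the endpoint conditions.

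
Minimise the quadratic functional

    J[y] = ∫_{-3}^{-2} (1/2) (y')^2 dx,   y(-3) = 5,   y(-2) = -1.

The Lagrangian is L = (1/2) (y')^2.
Compute ∂L/∂y = 0, ∂L/∂y' = y'.
The Euler-Lagrange equation d/dx(∂L/∂y') − ∂L/∂y = 0 reduces to
    y'' = 0.
Its general solution is
    y(x) = A x + B,
with A, B fixed by the endpoint conditions.
Applying the endpoint conditions y(-3) = 5 and y(-2) = -1: solve A·-3 + B = 5 and A·-2 + B = -1. Subtracting gives A(-2 − -3) = -1 − 5, so A = -6, and B = 5 − A·-3 = -13. Therefore
    y(x) = -6 x - 13.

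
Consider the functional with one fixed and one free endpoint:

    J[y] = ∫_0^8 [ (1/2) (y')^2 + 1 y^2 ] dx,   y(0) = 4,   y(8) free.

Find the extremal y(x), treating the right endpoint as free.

The Lagrangian L = (1/2) (y')^2 + 1 y^2 gives
    ∂L/∂y = 2 y,   ∂L/∂y' = y'.
Euler-Lagrange: y'' − 2 y = 0.
With k = sqrt(2), the general solution is
    y(x) = A cosh(sqrt(2) x) + B sinh(sqrt(2) x).
Fixed left endpoint y(0) = 4 ⇒ A = 4.
The right endpoint x = 8 is free, so the natural (transversality) condition is ∂L/∂y' |_{x=8} = 0, i.e. y'(8) = 0.
Compute y'(x) = A k sinh(k x) + B k cosh(k x), so
    y'(8) = A k sinh(k·8) + B k cosh(k·8) = 0
    ⇒ B = −A tanh(k·8) = − 4 tanh(sqrt(2)·8).
Therefore the extremal is
    y(x) = 4 cosh(sqrt(2) x) − 4 tanh(sqrt(2)·8) sinh(sqrt(2) x).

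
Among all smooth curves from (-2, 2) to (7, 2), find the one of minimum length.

Arc-length functional: J[y] = ∫ sqrt(1 + (y')^2) dx.
Lagrangian L = sqrt(1 + (y')^2) has no explicit y dependence, so ∂L/∂y = 0 and the Euler-Lagrange equation gives
    d/dx( y' / sqrt(1 + (y')^2) ) = 0  ⇒  y' / sqrt(1 + (y')^2) = const.
Hence y' is constant, so y(x) is affine.
Fitting the endpoints (-2, 2) and (7, 2):
    slope m = (2 − 2) / (7 − (-2)) = 0,
    intercept c = 2 − m·(-2) = 2.
Extremal: y(x) = 2.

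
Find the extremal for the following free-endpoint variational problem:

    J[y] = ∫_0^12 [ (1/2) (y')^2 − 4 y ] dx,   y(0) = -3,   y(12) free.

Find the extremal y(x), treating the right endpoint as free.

The Lagrangian L = (1/2) (y')^2 − 4 y gives
    ∂L/∂y = −4,   ∂L/∂y' = y'.
Euler-Lagrange: d/dx(y') − (−4) = 0, i.e. y'' + 4 = 0, so
    y(x) = −(4/2) x^2 + C1 x + C2.
Fixed left endpoint y(0) = -3 ⇒ C2 = -3.
The right endpoint x = 12 is free, so the natural (transversality) condition is ∂L/∂y' |_{x=12} = 0, i.e. y'(12) = 0.
Compute y'(x) = −4 x + C1, so y'(12) = −48 + C1 = 0 ⇒ C1 = 48.
Therefore the extremal is
    y(x) = −2 x^2 + 48 x − 3.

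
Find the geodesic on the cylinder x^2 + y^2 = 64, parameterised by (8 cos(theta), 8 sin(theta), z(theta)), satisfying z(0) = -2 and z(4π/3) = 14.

Parameterise the cylinder of radius R = 8 as
    r(θ) = (8 cos θ, 8 sin θ, z(θ)).
The arc-length element is
    ds = sqrt(64 + (dz/dθ)^2) dθ,
so the Lagrangian is L = sqrt(64 + z'^2).
L depends on z' only, not on z or θ, so ∂L/∂z = 0 and
    ∂L/∂z' = z' / sqrt(64 + z'^2).
The Euler-Lagrange equation gives
    d/dθ( z' / sqrt(64 + z'^2) ) = 0,
so z' is constant. Integrating once:
    z(θ) = a θ + b,
a helix on the cylinder (a straight line when the cylinder is unrolled). The constants a, b are determined by the endpoint conditions.
With endpoint conditions z(0) = -2 and z(4π/3) = 14: from z(0) = b we get b = -2, and a·4π/3 + -2 = 14 gives a = 12/π, so
    z(θ) = (12/π) θ − 2.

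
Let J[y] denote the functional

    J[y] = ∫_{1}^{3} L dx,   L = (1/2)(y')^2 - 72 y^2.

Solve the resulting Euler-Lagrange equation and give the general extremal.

The Lagrangian is L = (1/2)(y')^2 - 72 y^2.
∂L/∂y = -144y.
∂L/∂y' = y'.
The Euler-Lagrange equation d/dx(∂L/∂y') − ∂L/∂y = 0 becomes:
    y'' + 144 y = 0
General solution: y(x) = A sin(12x) + B cos(12x), where A and B are arbitrary constants fixed by the endpoint conditions.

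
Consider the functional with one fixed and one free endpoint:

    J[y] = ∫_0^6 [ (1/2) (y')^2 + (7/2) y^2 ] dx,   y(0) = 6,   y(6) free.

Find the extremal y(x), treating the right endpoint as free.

The Lagrangian L = (1/2) (y')^2 + (7/2) y^2 gives
    ∂L/∂y = 7 y,   ∂L/∂y' = y'.
Euler-Lagrange: y'' − 7 y = 0.
With k = sqrt(7), the general solution is
    y(x) = A cosh(sqrt(7) x) + B sinh(sqrt(7) x).
Fixed left endpoint y(0) = 6 ⇒ A = 6.
The right endpoint x = 6 is free, so the natural (transversality) condition is ∂L/∂y' |_{x=6} = 0, i.e. y'(6) = 0.
Compute y'(x) = A k sinh(k x) + B k cosh(k x), so
    y'(6) = A k sinh(k·6) + B k cosh(k·6) = 0
    ⇒ B = −A tanh(k·6) = − 6 tanh(sqrt(7)·6).
Therefore the extremal is
    y(x) = 6 cosh(sqrt(7) x) − 6 tanh(sqrt(7)·6) sinh(sqrt(7) x).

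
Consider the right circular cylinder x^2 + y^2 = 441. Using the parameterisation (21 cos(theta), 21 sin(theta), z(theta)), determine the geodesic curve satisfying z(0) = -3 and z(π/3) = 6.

Parameterise the cylinder of radius R = 21 as
    r(θ) = (21 cos θ, 21 sin θ, z(θ)).
The arc-length element is
    ds = sqrt(441 + (dz/dθ)^2) dθ,
so the Lagrangian is L = sqrt(441 + z'^2).
L depends on z' only, not on z or θ, so ∂L/∂z = 0 and
    ∂L/∂z' = z' / sqrt(441 + z'^2).
The Euler-Lagrange equation gives
    d/dθ( z' / sqrt(441 + z'^2) ) = 0,
so z' is constant. Integrating once:
    z(θ) = a θ + b,
a helix on the cylinder (a straight line when the cylinder is unrolled). The constants a, b are determined by the endpoint conditions.
With endpoint conditions z(0) = -3 and z(π/3) = 6: from z(0) = b we get b = -3, and a·π/3 + -3 = 6 gives a = 27/π, so
    z(θ) = (27/π) θ − 3.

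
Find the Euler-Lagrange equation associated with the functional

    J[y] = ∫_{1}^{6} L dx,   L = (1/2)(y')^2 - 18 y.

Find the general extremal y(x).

The Lagrangian is L = (1/2)(y')^2 - 18 y.
∂L/∂y = -18.
∂L/∂y' = y'.
The Euler-Lagrange equation d/dx(∂L/∂y') − ∂L/∂y = 0 becomes:
    y'' + 18 = 0
General solution: y(x) = -9 x^2 + A x + B, where A and B are arbitrary constants fixed by the endpoint conditions.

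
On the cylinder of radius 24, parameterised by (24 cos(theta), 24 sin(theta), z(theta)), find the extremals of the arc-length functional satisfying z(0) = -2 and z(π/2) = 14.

Parameterise the cylinder of radius R = 24 as
    r(θ) = (24 cos θ, 24 sin θ, z(θ)).
The arc-length element is
    ds = sqrt(576 + (dz/dθ)^2) dθ,
so the Lagrangian is L = sqrt(576 + z'^2).
L depends on z' only, not on z or θ, so ∂L/∂z = 0 and
    ∂L/∂z' = z' / sqrt(576 + z'^2).
The Euler-Lagrange equation gives
    d/dθ( z' / sqrt(576 + z'^2) ) = 0,
so z' is constant. Integrating once:
    z(θ) = a θ + b,
a helix on the cylinder (a straight line when the cylinder is unrolled). The constants a, b are determined by the endpoint conditions.
With endpoint conditions z(0) = -2 and z(π/2) = 14: from z(0) = b we get b = -2, and a·π/2 + -2 = 14 gives a = 32/π, so
    z(θ) = (32/π) θ − 2.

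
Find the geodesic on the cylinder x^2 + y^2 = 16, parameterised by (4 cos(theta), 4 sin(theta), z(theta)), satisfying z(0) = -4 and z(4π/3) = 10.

Parameterise the cylinder of radius R = 4 as
    r(θ) = (4 cos θ, 4 sin θ, z(θ)).
The arc-length element is
    ds = sqrt(16 + (dz/dθ)^2) dθ,
so the Lagrangian is L = sqrt(16 + z'^2).
L depends on z' only, not on z or θ, so ∂L/∂z = 0 and
    ∂L/∂z' = z' / sqrt(16 + z'^2).
The Euler-Lagrange equation gives
    d/dθ( z' / sqrt(16 + z'^2) ) = 0,
so z' is constant. Integrating once:
    z(θ) = a θ + b,
a helix on the cylinder (a straight line when the cylinder is unrolled). The constants a, b are determined by the endpoint conditions.
With endpoint conditions z(0) = -4 and z(4π/3) = 10: from z(0) = b we get b = -4, and a·4π/3 + -4 = 10 gives a = 21/(2π), so
    z(θ) = (21/(2π)) θ − 4.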